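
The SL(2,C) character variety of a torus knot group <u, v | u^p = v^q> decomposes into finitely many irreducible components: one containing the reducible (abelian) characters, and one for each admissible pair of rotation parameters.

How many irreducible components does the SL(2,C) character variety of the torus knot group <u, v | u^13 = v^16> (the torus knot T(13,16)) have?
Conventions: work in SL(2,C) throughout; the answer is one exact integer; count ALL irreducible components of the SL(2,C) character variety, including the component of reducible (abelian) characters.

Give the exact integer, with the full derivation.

91

In the torus knot group T(13,16), u^13 = v^16 is central, so an irreducible representation sends it to +I or -I (Schur).
On an irreducible component, tr(u) is locked at 2*cos(pi*alpha/13) for some alpha in 1..12, and tr(v) at 2*cos(pi*beta/16) for some beta in 1..15.
The two central values (-1)^alpha I and (-1)^beta I must be the same matrix, so alpha and beta share a parity.
Enumerate parity-matched pairs: 6*8 odd-odd plus 6*7 even-even gives 90.
components with irreducible characters: 90; plus the single component of reducible (abelian) characters: total 91.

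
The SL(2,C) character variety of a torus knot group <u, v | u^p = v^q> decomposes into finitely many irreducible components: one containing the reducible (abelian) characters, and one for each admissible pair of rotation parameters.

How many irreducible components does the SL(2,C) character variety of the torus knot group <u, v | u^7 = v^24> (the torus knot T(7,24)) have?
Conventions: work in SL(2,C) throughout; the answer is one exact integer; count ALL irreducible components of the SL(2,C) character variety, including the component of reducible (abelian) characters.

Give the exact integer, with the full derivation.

70

In the torus knot group T(7,24), u^7 = v^24 is central, so an irreducible representation sends it to +I or -I (Schur).
So on each irreducible component the traces are pinned: tr(u) = 2*cos(pi*alpha/7) with 1 <= alpha <= 6, tr(v) = 2*cos(pi*beta/24) with 1 <= beta <= 23.
Consistency of u^7 = (-1)^alpha I with v^24 = (-1)^beta I forces alpha = beta (mod 2).
Enumerate parity-matched pairs: 3*12 odd-odd plus 3*11 even-even gives 69.
components with irreducible characters: 69; plus the single component of reducible (abelian) characters: total 70.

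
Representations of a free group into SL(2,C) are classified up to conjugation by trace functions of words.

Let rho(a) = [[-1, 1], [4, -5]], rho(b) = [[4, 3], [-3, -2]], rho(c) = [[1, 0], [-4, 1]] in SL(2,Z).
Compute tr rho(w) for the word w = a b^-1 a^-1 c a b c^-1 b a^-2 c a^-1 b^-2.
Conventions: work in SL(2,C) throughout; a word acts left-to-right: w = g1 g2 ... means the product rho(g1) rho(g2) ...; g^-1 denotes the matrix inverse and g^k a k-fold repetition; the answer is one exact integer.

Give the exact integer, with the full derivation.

rho(a) = [[-1, 1], [4, -5]]
... * rho(b^-1) = [[-2, -3], [3, 4]]  ->  [[5, 7], [-23, -32]]
... * rho(a^-1) = [[-5, -1], [-4, -1]]  ->  [[-53, -12], [243, 55]]
... * rho(c) = [[1, 0], [-4, 1]]  ->  [[-5, -12], [23, 55]]
... * rho(a) = [[-1, 1], [4, -5]]  ->  [[-43, 55], [197, -252]]
... * rho(b) = [[4, 3], [-3, -2]]  ->  [[-337, -239], [1544, 1095]]
... * rho(c^-1) = [[1, 0], [4, 1]]  ->  [[-1293, -239], [5924, 1095]]
... * rho(b) = [[4, 3], [-3, -2]]  ->  [[-4455, -3401], [20411, 15582]]
... * rho(a^-1) = [[-5, -1], [-4, -1]]  ->  [[35879, 7856], [-164383, -35993]]
... * rho(a^-1) = [[-5, -1], [-4, -1]]  ->  [[-210819, -43735], [965887, 200376]]
... * rho(c) = [[1, 0], [-4, 1]]  ->  [[-35879, -43735], [164383, 200376]]
... * rho(a^-1) = [[-5, -1], [-4, -1]]  ->  [[354335, 79614], [-1623419, -364759]]
... * rho(b^-1) = [[-2, -3], [3, 4]]  ->  [[-469828, -744549], [2152561, 3411221]]
... * rho(b^-1) = [[-2, -3], [3, 4]]  ->  [[-1293991, -1568712], [5928541, 7187201]]
tr = -1293991 + 7187201 = 5893210

5893210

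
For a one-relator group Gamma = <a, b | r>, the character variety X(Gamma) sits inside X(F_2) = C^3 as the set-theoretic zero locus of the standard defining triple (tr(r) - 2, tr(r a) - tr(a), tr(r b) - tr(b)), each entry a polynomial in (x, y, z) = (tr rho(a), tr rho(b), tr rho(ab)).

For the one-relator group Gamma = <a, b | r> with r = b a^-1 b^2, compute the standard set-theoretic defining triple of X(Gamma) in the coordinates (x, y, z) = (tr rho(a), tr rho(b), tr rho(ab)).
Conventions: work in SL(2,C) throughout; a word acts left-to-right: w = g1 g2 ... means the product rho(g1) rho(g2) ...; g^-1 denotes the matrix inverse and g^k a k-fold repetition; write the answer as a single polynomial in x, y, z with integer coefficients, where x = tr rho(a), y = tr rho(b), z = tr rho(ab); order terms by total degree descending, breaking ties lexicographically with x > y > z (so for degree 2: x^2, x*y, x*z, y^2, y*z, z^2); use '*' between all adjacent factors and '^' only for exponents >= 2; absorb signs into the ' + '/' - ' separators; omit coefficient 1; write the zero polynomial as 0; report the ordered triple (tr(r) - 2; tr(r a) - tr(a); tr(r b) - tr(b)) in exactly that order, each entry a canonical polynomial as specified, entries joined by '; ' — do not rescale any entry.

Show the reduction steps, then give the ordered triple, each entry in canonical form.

next, tr(b^2) = tr(b) tr(b) - tr(1)  (reduce the b square) = y^2 - 2
next, tr(b^3) = tr(b) tr(b^2) - tr(b)  (reduce the b square) = y^3 - 3*y
and tr(a b^2) = tr(b) tr(a b) - tr(a)  (reduce the b square) = y*z - x
tr(b^3 a) = tr(b) tr(a b^2) - tr(a b)  (reduce the b square) = y^2*z - x*y - z
next, tr(b a^-1 b^2) = tr(b^3) tr(a) - tr(b^3 a)  (eliminate a^-1) = x*y^3 - y^2*z - 2*x*y + z
and tr(a b a b) = tr(b a) tr(b a) - tr(1)   [split at a repeated b] = z^2 - 2
tr(a b a) = tr(a) tr(b a) - tr(b)   [square of a] = x*z - y
tr(b^2 a b a) = tr(b) tr(a b a b) - tr(a b a)   [square of b] = y*z^2 - x*z - y
and tr(b a^-1 b^2 a) = tr(b^2 a b) tr(a) - tr(b^2 a b a)   [inverse elimination on a] = x*y^2*z - x^2*y - y*z^2 + y
and tr(b^4) = tr(b) tr(b^3) - tr(b^2) = y^4 - 4*y^2 + 2
tr(b^4 a) = tr(b) tr(b a b^2) - tr(b a b) = y^3*z - x*y^2 - 2*y*z + x
tr(b a^-1 b^3) = tr(b^4) tr(a) - tr(b^4 a) = x*y^4 - y^3*z - 3*x*y^2 + 2*y*z + x
assemble the triple (tr(r) - 2; tr(r a) - x; tr(r b) - y)

x*y^3 - y^2*z - 2*x*y + z - 2; x*y^2*z - x^2*y - y*z^2 - x + y; x*y^4 - y^3*z - 3*x*y^2 + 2*y*z + x - y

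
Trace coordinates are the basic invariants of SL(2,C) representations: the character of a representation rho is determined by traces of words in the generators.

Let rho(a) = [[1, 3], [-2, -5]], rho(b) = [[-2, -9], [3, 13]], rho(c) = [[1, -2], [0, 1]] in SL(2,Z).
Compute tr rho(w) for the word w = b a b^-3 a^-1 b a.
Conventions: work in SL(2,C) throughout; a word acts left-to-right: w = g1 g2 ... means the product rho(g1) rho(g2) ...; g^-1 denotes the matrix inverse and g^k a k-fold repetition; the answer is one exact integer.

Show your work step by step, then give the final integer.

rho(b) = [[-2, -9], [3, 13]]
... * rho(a) = [[1, 3], [-2, -5]]  ->  [[16, 39], [-23, -56]]
... * rho(b^-1) = [[13, 9], [-3, -2]]  ->  [[91, 66], [-131, -95]]
... * rho(b^-1) = [[13, 9], [-3, -2]]  ->  [[985, 687], [-1418, -989]]
... * rho(b^-1) = [[13, 9], [-3, -2]]  ->  [[10744, 7491], [-15467, -10784]]
... * rho(a^-1) = [[-5, -3], [2, 1]]  ->  [[-38738, -24741], [55767, 35617]]
... * rho(b) = [[-2, -9], [3, 13]]  ->  [[3253, 27009], [-4683, -38882]]
... * rho(a) = [[1, 3], [-2, -5]]  ->  [[-50765, -125286], [73081, 180361]]
tr = -50765 + 180361 = 129596

129596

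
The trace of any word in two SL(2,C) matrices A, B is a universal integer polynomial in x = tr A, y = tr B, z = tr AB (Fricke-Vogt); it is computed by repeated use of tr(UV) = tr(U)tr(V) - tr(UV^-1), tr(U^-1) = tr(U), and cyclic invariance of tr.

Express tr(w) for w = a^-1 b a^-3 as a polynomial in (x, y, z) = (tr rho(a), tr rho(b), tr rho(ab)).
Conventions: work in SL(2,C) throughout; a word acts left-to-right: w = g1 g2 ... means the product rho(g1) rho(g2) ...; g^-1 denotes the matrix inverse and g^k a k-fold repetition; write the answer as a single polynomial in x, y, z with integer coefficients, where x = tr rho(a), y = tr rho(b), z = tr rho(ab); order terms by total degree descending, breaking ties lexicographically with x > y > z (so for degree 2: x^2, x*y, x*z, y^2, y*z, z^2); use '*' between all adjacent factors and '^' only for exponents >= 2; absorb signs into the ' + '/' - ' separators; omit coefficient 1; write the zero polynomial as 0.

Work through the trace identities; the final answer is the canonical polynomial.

use: trace(b a^-1) = trace(b)*trace(a) - trace(b a)   [inverse elimination on a] = x*y - z
apply: trace(a^-1 b a^-1) = trace(b a^-1)*trace(a) - trace(b)   [inverse elimination on a] = x^2*y - x*z - y
trace(a^-2 b a^-1) = trace(a^-1 b a^-1)*trace(a) - trace(a^-1 b)   [inverse elimination on a] = x^3*y - x^2*z - 2*x*y + z
use: trace(a^-1 b a^-3) = trace(a^-2 b a^-1)*trace(a) - trace(a^-2 b)   [inverse elimination on a] = x^4*y - x^3*z - 3*x^2*y + 2*x*z + y

x^4*y - x^3*z - 3*x^2*y + 2*x*z + y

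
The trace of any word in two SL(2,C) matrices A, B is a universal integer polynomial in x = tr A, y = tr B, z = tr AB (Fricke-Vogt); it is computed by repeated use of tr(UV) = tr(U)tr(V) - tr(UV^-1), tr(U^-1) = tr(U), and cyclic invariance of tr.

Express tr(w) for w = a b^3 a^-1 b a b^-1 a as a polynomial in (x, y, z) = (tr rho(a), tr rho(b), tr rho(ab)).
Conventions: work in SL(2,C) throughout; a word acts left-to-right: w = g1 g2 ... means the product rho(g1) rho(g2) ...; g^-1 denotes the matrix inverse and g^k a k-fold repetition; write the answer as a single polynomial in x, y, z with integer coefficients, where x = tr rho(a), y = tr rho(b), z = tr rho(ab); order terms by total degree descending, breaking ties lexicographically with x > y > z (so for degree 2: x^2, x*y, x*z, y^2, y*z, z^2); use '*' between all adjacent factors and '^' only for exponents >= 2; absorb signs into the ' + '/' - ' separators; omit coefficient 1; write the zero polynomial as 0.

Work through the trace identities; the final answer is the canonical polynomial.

x^3*y^4*z - x^4*y^3 - x^2*y^5 - 2*x^2*y^3*z^2 + x*y^4*z + x*y^2*z^3 + x^4*y + 5*x^2*y^3 + 2*x^2*y*z^2 - x^3*z - 5*x*y^2*z - x*z^3 - 4*x^2*y + y*z^2 + 3*x*z - y

so tr(a^2 b) = tr(a) tr(b a) - tr(b) = x*z - y
tr(a^2) = tr(a) tr(a) - tr(1) = x^2 - 2
tr(b^2 a^2) = tr(b) tr(a^2 b) - tr(a^2) = x*y*z - x^2 - y^2 + 2
reduce: tr(b^2 a) = tr(b) tr(a b) - tr(a) = y*z - x
reduce: tr(b a^3 b) = tr(a) tr(b^2 a^2) - tr(b^2 a) = x^2*y*z - x^3 - x*y^2 - y*z + 3*x
tr(b a^3) = tr(a) tr(a b a) - tr(a b) = x^2*z - x*y - z
reduce: tr(a^3 b^3) = tr(b) tr(b a^3 b) - tr(b a^3) = x^2*y^2*z - x^3*y - x*y^3 - x^2*z - y^2*z + 4*x*y + z
reduce: tr(a^2 b^4 a) = tr(b) tr(a^3 b^3) - tr(a^3 b^2) = x^2*y^3*z - x^3*y^2 - x*y^4 - 2*x^2*y*z - y^3*z + x^3 + 5*x*y^2 + 2*y*z - 3*x
tr(b a b a) = tr(a b) tr(a b) - tr(1) = z^2 - 2
reduce: tr(a b a^2 b) = tr(a) tr(b a b a) - tr(b a b) = x*z^2 - y*z - x
reduce: tr(a b a^2 b^2) = tr(b) tr(a b a^2 b) - tr(a b a^2) = x*y*z^2 - x^2*z - y^2*z + z
tr(a b a^2 b^3) = tr(b) tr(a b a^2 b^2) - tr(a b a^2 b) = x*y^2*z^2 - x^2*y*z - y^3*z - x*z^2 + 2*y*z + x
tr(a^2 b^4 a b) = tr(b) tr(a b a^2 b^3) - tr(a b a^2 b^2) = x*y^3*z^2 - x^2*y^2*z - y^4*z - 2*x*y*z^2 + x^2*z + 3*y^2*z + x*y - z
so tr(b a b^-1 a^2 b^3) = tr(a^2 b^4 a) tr(b) - tr(a^2 b^4 a b) = x^2*y^4*z - x^3*y^3 - x*y^5 - x*y^3*z^2 - x^2*y^2*z + x^3*y + 5*x*y^3 + 2*x*y*z^2 - x^2*z - y^2*z - 4*x*y + z
tr(a b^2 a b) = tr(b) tr(a b a b) - tr(a b a) = y*z^2 - x*z - y
tr(b a b a^3 b) = tr(a) tr(a b^2 a b a) - tr(a b^2 a b) = x^2*y*z^2 - x^3*z - x*y^2*z - y*z^2 + 2*x*z + y
tr(b a b a^3) = tr(a) tr(b a b a^2) - tr(b a b a) = x^2*z^2 - x*y*z - x^2 - z^2 + 2
reduce: tr(a^2 b^3 a b a) = tr(b) tr(b a b a^3 b) - tr(b a b a^3) = x^2*y^2*z^2 - x^3*y*z - x*y^3*z - x^2*z^2 - y^2*z^2 + 3*x*y*z + x^2 + y^2 + z^2 - 2
tr(a b a b a b) = tr(a b) tr(a b a b) - tr(a^-1 b^-1) = z^3 - 3*z
so tr(b^2 a b a b a) = tr(b) tr(a b a b a b) - tr(a b a b a) = y*z^3 - x*z^2 - 2*y*z + x
tr(b^2 a b a b) = tr(b) tr(b a b a b) - tr(b a b a) = y^2*z^2 - x*y*z - y^2 - z^2 + 2
reduce: tr(a b a b a^2 b^2) = tr(a) tr(b^2 a b a b a) - tr(b^2 a b a b) = x*y*z^3 - x^2*z^2 - y^2*z^2 - x*y*z + x^2 + y^2 + z^2 - 2
tr(a b a b a^2 b) = tr(a) tr(b a b a b a) - tr(b a b a b) = x*z^3 - y*z^2 - 2*x*z + y
tr(a^2 b^3 a b a b) = tr(b) tr(a b a b a^2 b^2) - tr(a b a b a^2 b) = x*y^2*z^3 - x^2*y*z^2 - y^3*z^2 - x*y^2*z - x*z^3 + x^2*y + y^3 + 2*y*z^2 + 2*x*z - 3*y
tr(b a b^-1 a^2 b^3 a) = tr(a^2 b^3 a b a) tr(b) - tr(a^2 b^3 a b a b) = x^2*y^3*z^2 - x^3*y^2*z - x*y^4*z - x*y^2*z^3 + 4*x*y^2*z + x*z^3 - y*z^2 - 2*x*z + y
tr(a b^3 a^-1 b a b^-1 a) = tr(b a b^-1 a^2 b^3) tr(a) - tr(b a b^-1 a^2 b^3 a) = x^3*y^4*z - x^4*y^3 - x^2*y^5 - 2*x^2*y^3*z^2 + x*y^4*z + x*y^2*z^3 + x^4*y + 5*x^2*y^3 + 2*x^2*y*z^2 - x^3*z - 5*x*y^2*z - x*z^3 - 4*x^2*y + y*z^2 + 3*x*z - y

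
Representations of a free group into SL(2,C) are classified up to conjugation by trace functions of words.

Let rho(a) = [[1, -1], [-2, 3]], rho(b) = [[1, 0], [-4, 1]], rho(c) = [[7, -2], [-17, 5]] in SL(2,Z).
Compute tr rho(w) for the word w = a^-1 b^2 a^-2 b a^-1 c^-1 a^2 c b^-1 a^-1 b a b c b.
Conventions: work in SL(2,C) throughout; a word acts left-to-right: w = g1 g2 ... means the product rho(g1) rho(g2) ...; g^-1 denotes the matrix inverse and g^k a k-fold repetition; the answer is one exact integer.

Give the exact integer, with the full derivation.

-377376

rho(a^-1) = [[3, 1], [2, 1]]
... * rho(b) = [[1, 0], [-4, 1]]  ->  [[-1, 1], [-2, 1]]
... * rho(b) = [[1, 0], [-4, 1]]  ->  [[-5, 1], [-6, 1]]
... * rho(a^-1) = [[3, 1], [2, 1]]  ->  [[-13, -4], [-16, -5]]
... * rho(a^-1) = [[3, 1], [2, 1]]  ->  [[-47, -17], [-58, -21]]
... * rho(b) = [[1, 0], [-4, 1]]  ->  [[21, -17], [26, -21]]
... * rho(a^-1) = [[3, 1], [2, 1]]  ->  [[29, 4], [36, 5]]
... * rho(c^-1) = [[5, 2], [17, 7]]  ->  [[213, 86], [265, 107]]
... * rho(a) = [[1, -1], [-2, 3]]  ->  [[41, 45], [51, 56]]
... * rho(a) = [[1, -1], [-2, 3]]  ->  [[-49, 94], [-61, 117]]
... * rho(c) = [[7, -2], [-17, 5]]  ->  [[-1941, 568], [-2416, 707]]
... * rho(b^-1) = [[1, 0], [4, 1]]  ->  [[331, 568], [412, 707]]
... * rho(a^-1) = [[3, 1], [2, 1]]  ->  [[2129, 899], [2650, 1119]]
... * rho(b) = [[1, 0], [-4, 1]]  ->  [[-1467, 899], [-1826, 1119]]
... * rho(a) = [[1, -1], [-2, 3]]  ->  [[-3265, 4164], [-4064, 5183]]
... * rho(b) = [[1, 0], [-4, 1]]  ->  [[-19921, 4164], [-24796, 5183]]
... * rho(c) = [[7, -2], [-17, 5]]  ->  [[-210235, 60662], [-261683, 75507]]
... * rho(b) = [[1, 0], [-4, 1]]  ->  [[-452883, 60662], [-563711, 75507]]
tr = -452883 + 75507 = -377376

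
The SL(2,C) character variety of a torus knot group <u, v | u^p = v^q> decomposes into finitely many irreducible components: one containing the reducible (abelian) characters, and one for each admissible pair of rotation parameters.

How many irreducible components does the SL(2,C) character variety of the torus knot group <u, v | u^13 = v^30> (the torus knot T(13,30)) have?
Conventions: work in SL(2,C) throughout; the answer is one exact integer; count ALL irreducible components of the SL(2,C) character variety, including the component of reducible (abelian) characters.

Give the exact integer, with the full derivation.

175

Gamma = < u, v | u^13 = v^30 > (torus knot T(13,30)); the central element u^13 = v^30 acts as +I or -I in any irreducible SL(2,C) representation.
On an irreducible component, tr(u) is locked at 2*cos(pi*alpha/13) for some alpha in 1..12, and tr(v) at 2*cos(pi*beta/30) for some beta in 1..29.
The two central values (-1)^alpha I and (-1)^beta I must be the same matrix, so alpha and beta share a parity.
count pairs: odd alpha (6 choices) x odd beta (15), plus even alpha (6) x even beta (14): 6*15 + 6*14 = 174.
That is 174 components of irreducible characters, and with the reducible (abelian) component the total is 175.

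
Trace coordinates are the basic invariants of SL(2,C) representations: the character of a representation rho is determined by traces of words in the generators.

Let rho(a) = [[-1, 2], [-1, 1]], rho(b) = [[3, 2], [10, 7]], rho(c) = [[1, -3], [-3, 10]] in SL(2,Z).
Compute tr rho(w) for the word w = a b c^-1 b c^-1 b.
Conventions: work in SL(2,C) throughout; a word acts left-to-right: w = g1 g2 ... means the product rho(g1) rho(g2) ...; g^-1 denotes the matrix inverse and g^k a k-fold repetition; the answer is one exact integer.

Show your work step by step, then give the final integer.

116778

rho(a) = [[-1, 2], [-1, 1]]
... * rho(b) = [[3, 2], [10, 7]]  ->  [[17, 12], [7, 5]]
... * rho(c^-1) = [[10, 3], [3, 1]]  ->  [[206, 63], [85, 26]]
... * rho(b) = [[3, 2], [10, 7]]  ->  [[1248, 853], [515, 352]]
... * rho(c^-1) = [[10, 3], [3, 1]]  ->  [[15039, 4597], [6206, 1897]]
... * rho(b) = [[3, 2], [10, 7]]  ->  [[91087, 62257], [37588, 25691]]
tr = 91087 + 25691 = 116778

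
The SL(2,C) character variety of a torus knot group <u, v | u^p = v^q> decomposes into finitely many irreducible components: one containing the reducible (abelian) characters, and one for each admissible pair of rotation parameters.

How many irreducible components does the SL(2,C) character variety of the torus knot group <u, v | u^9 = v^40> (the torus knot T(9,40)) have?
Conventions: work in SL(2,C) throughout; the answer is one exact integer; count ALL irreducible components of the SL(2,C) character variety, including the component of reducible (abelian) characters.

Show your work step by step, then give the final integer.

In the torus knot group T(9,40), u^9 = v^40 is central, so an irreducible representation sends it to +I or -I (Schur).
This locks tr(u) to 2*cos(pi*alpha/9), alpha in 1..8, and tr(v) to 2*cos(pi*beta/40), beta in 1..39, on each component of irreducible characters.
Consistency of u^9 = (-1)^alpha I with v^40 = (-1)^beta I forces alpha = beta (mod 2).
count pairs: odd alpha (4 choices) x odd beta (20), plus even alpha (4) x even beta (19): 4*20 + 4*19 = 156.
That is 156 components of irreducible characters, and with the reducible (abelian) component the total is 157.

157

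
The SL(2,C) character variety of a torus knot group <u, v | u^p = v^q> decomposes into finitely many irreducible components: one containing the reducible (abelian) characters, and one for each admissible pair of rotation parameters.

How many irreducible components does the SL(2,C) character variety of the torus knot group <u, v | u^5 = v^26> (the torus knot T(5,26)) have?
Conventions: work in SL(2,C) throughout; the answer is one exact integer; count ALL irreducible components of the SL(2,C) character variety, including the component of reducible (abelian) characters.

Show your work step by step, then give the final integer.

51

For T(5,26): irreducibility forces the central element u^5 = v^26 to one of +I, -I.
So on each irreducible component the traces are pinned: tr(u) = 2*cos(pi*alpha/5) with 1 <= alpha <= 4, tr(v) = 2*cos(pi*beta/26) with 1 <= beta <= 25.
Consistency of u^5 = (-1)^alpha I with v^26 = (-1)^beta I forces alpha = beta (mod 2).
count pairs: odd alpha (2 choices) x odd beta (13), plus even alpha (2) x even beta (12): 2*13 + 2*12 = 50.
components with irreducible characters: 50; plus the single component of reducible (abelian) characters: total 51.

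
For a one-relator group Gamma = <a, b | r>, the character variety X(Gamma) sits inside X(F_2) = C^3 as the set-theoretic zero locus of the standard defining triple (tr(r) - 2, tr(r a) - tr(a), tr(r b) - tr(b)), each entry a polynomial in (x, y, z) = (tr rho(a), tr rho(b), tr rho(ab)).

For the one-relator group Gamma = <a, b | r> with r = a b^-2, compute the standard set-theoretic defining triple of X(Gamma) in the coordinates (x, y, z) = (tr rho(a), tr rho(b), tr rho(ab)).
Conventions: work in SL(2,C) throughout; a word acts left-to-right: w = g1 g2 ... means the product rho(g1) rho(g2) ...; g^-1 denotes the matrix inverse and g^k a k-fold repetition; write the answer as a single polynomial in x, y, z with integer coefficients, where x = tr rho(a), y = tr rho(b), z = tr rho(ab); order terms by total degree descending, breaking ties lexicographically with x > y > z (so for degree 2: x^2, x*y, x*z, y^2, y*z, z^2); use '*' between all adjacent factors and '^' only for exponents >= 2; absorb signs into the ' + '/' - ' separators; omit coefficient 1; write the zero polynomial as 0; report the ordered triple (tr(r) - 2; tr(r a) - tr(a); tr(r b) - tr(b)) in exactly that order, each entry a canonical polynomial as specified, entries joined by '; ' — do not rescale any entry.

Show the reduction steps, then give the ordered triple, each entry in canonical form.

tr(a b^-1) = tr(a) tr(b) - tr(a b)   [inverse elimination on b] = x*y - z
use: tr(a b^-2) = tr(a b^-1) tr(b) - tr(a)   [inverse elimination on b] = x*y^2 - y*z - x
tr(a^2) = tr(a) tr(a) - tr(1) = x^2 - 2
use: tr(a^2 b) = tr(a) tr(b a) - tr(b) = x*z - y
tr(b^-1 a^2) = tr(a^2) tr(b) - tr(a^2 b) = x^2*y - x*z - y
tr(a b^-2 a) = tr(b^-1 a^2) tr(b) - tr(b^-1 a^2 b) = x^2*y^2 - x*y*z - x^2 - y^2 + 2
assemble the triple (tr(r) - 2; tr(r a) - x; tr(r b) - y)

x*y^2 - y*z - x - 2; x^2*y^2 - x*y*z - x^2 - y^2 - x + 2; x*y - y - z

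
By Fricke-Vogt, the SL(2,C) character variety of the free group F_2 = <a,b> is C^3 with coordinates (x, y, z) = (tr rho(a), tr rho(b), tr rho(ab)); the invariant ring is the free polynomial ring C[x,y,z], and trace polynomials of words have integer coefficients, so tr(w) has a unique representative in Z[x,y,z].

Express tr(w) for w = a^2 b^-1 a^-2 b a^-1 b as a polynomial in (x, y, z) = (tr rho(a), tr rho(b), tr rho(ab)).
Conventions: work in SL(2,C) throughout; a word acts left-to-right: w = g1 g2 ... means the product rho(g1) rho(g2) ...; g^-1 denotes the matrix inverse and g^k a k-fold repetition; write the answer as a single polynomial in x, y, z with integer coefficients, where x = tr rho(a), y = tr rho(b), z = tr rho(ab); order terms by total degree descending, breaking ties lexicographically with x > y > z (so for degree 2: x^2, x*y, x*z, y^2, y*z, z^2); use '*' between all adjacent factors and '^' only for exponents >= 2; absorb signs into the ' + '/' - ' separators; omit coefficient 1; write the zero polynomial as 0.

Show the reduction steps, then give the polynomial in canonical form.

tr(b^2) = tr(b) tr(b) - tr(1)  (reduce the b square) = y^2 - 2
tr(b^2 a) = tr(b) tr(a b) - tr(a)  (reduce the b square) = y*z - x
tr(b a^-1 b) = tr(b^2) tr(a) - tr(b^2 a)  (eliminate a^-1) = x*y^2 - y*z - x
tr(a^2 b) = tr(a) tr(b a) - tr(b)  (reduce the a square) = x*z - y
tr(a^2) = tr(a) tr(a) - tr(1)  (reduce the a square) = x^2 - 2
tr(a^2 b^2) = tr(b) tr(a^2 b) - tr(a^2)  (reduce the b square) = x*y*z - x^2 - y^2 + 2
tr(b^2 a^2 b) = tr(b) tr(a^2 b^2) - tr(a^2 b)  (reduce the b square) = x*y^2*z - x^2*y - y^3 - x*z + 3*y
tr(a b a b) = tr(a b) tr(a b) - tr(1)  (split on a) = z^2 - 2
tr(b a b^2 a) = tr(b) tr(a b a b) - tr(a b a)  (reduce the b square) = y*z^2 - x*z - y
tr(b a b^2) = tr(b) tr(a b^2) - tr(a b)  (reduce the b square) = y^2*z - x*y - z
tr(b^2 a^2 b a) = tr(a) tr(b a b^2 a) - tr(b a b^2)  (reduce the a square) = x*y*z^2 - x^2*z - y^2*z + z
tr(b^2 a^2 b a^-1) = tr(b^2 a^2 b) tr(a) - tr(b^2 a^2 b a)  (eliminate a^-1) = x^2*y^2*z - x^3*y - x*y^3 - x*y*z^2 + y^2*z + 3*x*y - z
tr(b a^2 b a^-2 b) = tr(b^2 a^2 b a^-1) tr(a) - tr(b^2 a^2 b)  (eliminate a^-1) = x^3*y^2*z - x^4*y - x^2*y^3 - x^2*y*z^2 + 4*x^2*y + y^3 - 3*y
tr(a b a^2 b) = tr(a) tr(b a b a) - tr(b a b)  (reduce the a square) = x*z^2 - y*z - x
tr(a b a^2) = tr(a) tr(b a^2) - tr(b a)  (reduce the a square) = x^2*z - x*y - z
tr(b a b a^2 b) = tr(b) tr(a b a^2 b) - tr(a b a^2)  (reduce the b square) = x*y*z^2 - x^2*z - y^2*z + z
tr(b a b a b a) = tr(b a b a) tr(b a) - tr(a b)  (split on b) = z^3 - 3*z
tr(b a b a^2 b a) = tr(a) tr(b a b a b a) - tr(b a b a b)  (reduce the a square) = x*z^3 - y*z^2 - 2*x*z + y
tr(a^-1 b a b a^2 b) = tr(b a b a^2 b) tr(a) - tr(b a b a^2 b a)  (eliminate a^-1) = x^2*y*z^2 - x^3*z - x*y^2*z - x*z^3 + y*z^2 + 3*x*z - y
tr(b a^2 b a^-2 b a) = tr(a^-1 b a b a^2 b) tr(a) - tr(a^-1 b a b a^2 b a)  (eliminate a^-1) = x^3*y*z^2 - x^4*z - x^2*y^2*z - x^2*z^3 + 4*x^2*z + y^2*z - x*y - z
tr(a^-2 b a^-1 b a^2 b) = tr(b a^2 b a^-2 b) tr(a) - tr(b a^2 b a^-2 b a)  (eliminate a^-1) = x^4*y^2*z - x^5*y - x^3*y^3 - 2*x^3*y*z^2 + x^4*z + x^2*y^2*z + x^2*z^3 + 4*x^3*y + x*y^3 - 4*x^2*z - y^2*z - 2*x*y + z
tr(a^2 b^-1 a^-2 b a^-1 b) = tr(a^-2 b a^-1 b a^2) tr(b) - tr(a^-2 b a^-1 b a^2 b)  (eliminate b^-1) = -x^4*y^2*z + x^5*y + x^3*y^3 + 2*x^3*y*z^2 - x^4*z - x^2*y^2*z - x^2*z^3 - 4*x^3*y + 4*x^2*z + x*y - z

-x^4*y^2*z + x^5*y + x^3*y^3 + 2*x^3*y*z^2 - x^4*z - x^2*y^2*z - x^2*z^3 - 4*x^3*y + 4*x^2*z + x*y - z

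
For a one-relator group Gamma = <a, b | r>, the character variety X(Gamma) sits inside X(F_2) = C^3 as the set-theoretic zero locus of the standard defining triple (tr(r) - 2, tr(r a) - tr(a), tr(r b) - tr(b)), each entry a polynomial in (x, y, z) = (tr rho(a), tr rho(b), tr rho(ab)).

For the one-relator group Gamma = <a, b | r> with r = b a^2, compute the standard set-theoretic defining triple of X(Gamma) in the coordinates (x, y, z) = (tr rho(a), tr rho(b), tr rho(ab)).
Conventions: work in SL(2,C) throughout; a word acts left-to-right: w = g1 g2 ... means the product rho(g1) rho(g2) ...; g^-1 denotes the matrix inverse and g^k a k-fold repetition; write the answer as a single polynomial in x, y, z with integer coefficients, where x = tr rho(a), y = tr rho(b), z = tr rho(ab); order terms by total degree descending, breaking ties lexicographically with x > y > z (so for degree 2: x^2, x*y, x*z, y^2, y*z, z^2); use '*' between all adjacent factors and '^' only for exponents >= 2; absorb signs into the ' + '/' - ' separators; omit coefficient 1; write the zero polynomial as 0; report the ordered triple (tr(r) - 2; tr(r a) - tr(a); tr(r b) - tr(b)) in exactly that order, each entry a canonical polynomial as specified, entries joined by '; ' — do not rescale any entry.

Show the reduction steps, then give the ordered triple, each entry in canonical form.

trace(b a^2) = trace(a) * trace(b a) - trace(b) = x*z - y
trace(b a^3) = trace(a) * trace(a b a) - trace(a b) = x^2*z - x*y - z
and trace(a^2) = trace(a) * trace(a) - trace(1)  (reduce the a square) = x^2 - 2
trace(b a^2 b) = trace(b) * trace(a^2 b) - trace(a^2)  (reduce the b square) = x*y*z - x^2 - y^2 + 2
assemble the triple (trace(r) - 2; trace(r a) - x; trace(r b) - y)

x*z - y - 2; x^2*z - x*y - x - z; x*y*z - x^2 - y^2 - y + 2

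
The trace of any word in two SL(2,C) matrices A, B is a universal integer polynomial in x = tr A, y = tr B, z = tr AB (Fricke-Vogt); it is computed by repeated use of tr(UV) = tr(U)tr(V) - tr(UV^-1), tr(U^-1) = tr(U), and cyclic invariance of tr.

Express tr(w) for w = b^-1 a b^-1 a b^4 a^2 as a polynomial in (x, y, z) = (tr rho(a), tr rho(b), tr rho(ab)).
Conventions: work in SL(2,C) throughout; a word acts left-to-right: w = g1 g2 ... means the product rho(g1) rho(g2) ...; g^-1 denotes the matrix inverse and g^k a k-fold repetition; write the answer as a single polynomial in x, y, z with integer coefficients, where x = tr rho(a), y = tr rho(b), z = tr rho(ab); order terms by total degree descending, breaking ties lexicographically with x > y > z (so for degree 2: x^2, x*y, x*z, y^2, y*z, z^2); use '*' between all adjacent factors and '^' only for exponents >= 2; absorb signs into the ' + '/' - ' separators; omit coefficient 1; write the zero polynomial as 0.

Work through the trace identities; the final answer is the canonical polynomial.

trace(b a b) = trace(b) trace(a b) - trace(a)   [square of b] = y*z - x
trace(b^3 a) = trace(b) trace(b a b) - trace(b a)   [square of b] = y^2*z - x*y - z
reduce: trace(b^2) = trace(b) trace(b) - trace(1)   [square of b] = y^2 - 2
trace(b^3) = trace(b) trace(b^2) - trace(b)   [square of b] = y^3 - 3*y
reduce: trace(a b^3 a) = trace(a) trace(b^3 a) - trace(b^3)   [square of a] = x*y^2*z - x^2*y - y^3 - x*z + 3*y
reduce: trace(a^3 b^3) = trace(a) trace(a b^3 a) - trace(a b^3)   [square of a] = x^2*y^2*z - x^3*y - x*y^3 - x^2*z - y^2*z + 4*x*y + z
trace(a^2 b) = trace(a) trace(b a) - trace(b)   [square of a] = x*z - y
trace(a^2) = trace(a) trace(a) - trace(1)   [square of a] = x^2 - 2
so trace(b^2 a^2) = trace(b) trace(a^2 b) - trace(a^2)   [square of b] = x*y*z - x^2 - y^2 + 2
so trace(a^3 b^2) = trace(a) trace(b^2 a^2) - trace(b^2 a)   [square of a] = x^2*y*z - x^3 - x*y^2 - y*z + 3*x
trace(a^2 b^4 a) = trace(b) trace(a^3 b^3) - trace(a^3 b^2)   [square of b] = x^2*y^3*z - x^3*y^2 - x*y^4 - 2*x^2*y*z - y^3*z + x^3 + 5*x*y^2 + 2*y*z - 3*x
trace(b^4 a) = trace(b) trace(a b^3) - trace(a b^2)   [square of b] = y^3*z - x*y^2 - 2*y*z + x
so trace(b^4) = trace(b) trace(b^3) - trace(b^2)   [square of b] = y^4 - 4*y^2 + 2
reduce: trace(a^2 b^4) = trace(a) trace(b^4 a) - trace(b^4)   [square of a] = x*y^3*z - x^2*y^2 - y^4 - 2*x*y*z + x^2 + 4*y^2 - 2
reduce: trace(a^2 b^4 a^2) = trace(a) trace(a^2 b^4 a) - trace(a^2 b^4)   [square of a] = x^3*y^3*z - x^4*y^2 - x^2*y^4 - 2*x^3*y*z - 2*x*y^3*z + x^4 + 6*x^2*y^2 + y^4 + 4*x*y*z - 4*x^2 - 4*y^2 + 2
reduce: trace(a b a b) = trace(b a) trace(b a) - trace(1)   [split at a repeated b] = z^2 - 2
reduce: trace(a b a b^2) = trace(b) trace(a b a b) - trace(a b a)   [square of b] = y*z^2 - x*z - y
trace(b^3 a b a) = trace(b) trace(a b a b^2) - trace(a b a b)   [square of b] = y^2*z^2 - x*y*z - y^2 - z^2 + 2
trace(b a^2 b^3 a) = trace(a) trace(b^3 a b a) - trace(b^3 a b)   [square of a] = x*y^2*z^2 - x^2*y*z - y^3*z - x*z^2 + 2*y*z + x
reduce: trace(b a^2 b a^2 b^2) = trace(a) trace(b a^2 b^3 a) - trace(b a^2 b^3)   [square of a] = x^2*y^2*z^2 - x^3*y*z - 2*x*y^3*z + x^2*y^2 - x^2*z^2 + y^4 + 4*x*y*z - 4*y^2 + 2
so trace(a b a^2 b) = trace(a) trace(b a b a) - trace(b a b)   [square of a] = x*z^2 - y*z - x
so trace(a b a^2) = trace(a) trace(a b a) - trace(a b)   [square of a] = x^2*z - x*y - z
trace(b a^2 b^2 a) = trace(b) trace(a b a^2 b) - trace(a b a^2)   [square of b] = x*y*z^2 - x^2*z - y^2*z + z
reduce: trace(b a^2 b a^2 b) = trace(a) trace(b a^2 b^2 a) - trace(b a^2 b^2)   [square of a] = x^2*y*z^2 - x^3*z - 2*x*y^2*z + x^2*y + y^3 + 2*x*z - 3*y
reduce: trace(a^2 b^4 a^2 b) = trace(b) trace(b a^2 b a^2 b^2) - trace(b a^2 b a^2 b)   [square of b] = x^2*y^3*z^2 - x^3*y^2*z - 2*x*y^4*z + x^2*y^3 - 2*x^2*y*z^2 + y^5 + x^3*z + 6*x*y^2*z - x^2*y - 5*y^3 - 2*x*z + 5*y
so trace(a b^4 a^2 b^-1 a) = trace(a^2 b^4 a^2) trace(b) - trace(a^2 b^4 a^2 b)   [inverse elimination on b] = x^3*y^4*z - x^4*y^3 - x^2*y^5 - x^2*y^3*z^2 - x^3*y^2*z + x^4*y + 5*x^2*y^3 + 2*x^2*y*z^2 - x^3*z - 2*x*y^2*z - 3*x^2*y + y^3 + 2*x*z - 3*y
trace(b a^2 b a b^2) = trace(a) trace(b a b^3 a) - trace(b a b^3)   [square of a] = x*y^2*z^2 - x^2*y*z - y^3*z - x*z^2 + 2*y*z + x
so trace(b a^2 b a b) = trace(a) trace(b a b^2 a) - trace(b a b^2)   [square of a] = x*y*z^2 - x^2*z - y^2*z + z
trace(a b a b^4 a) = trace(b) trace(b a^2 b a b^2) - trace(b a^2 b a b)   [square of b] = x*y^3*z^2 - x^2*y^2*z - y^4*z - 2*x*y*z^2 + x^2*z + 3*y^2*z + x*y - z
trace(a b a b^4) = trace(b) trace(b^2 a b a b) - trace(b^2 a b a)   [square of b] = y^3*z^2 - x*y^2*z - y^3 - 2*y*z^2 + x*z + 3*y
trace(a b a b^4 a^2) = trace(a) trace(a b a b^4 a) - trace(a b a b^4)   [square of a] = x^2*y^3*z^2 - x^3*y^2*z - x*y^4*z - 2*x^2*y*z^2 - y^3*z^2 + x^3*z + 4*x*y^2*z + x^2*y + y^3 + 2*y*z^2 - 2*x*z - 3*y
trace(a b a b a b) = trace(a b) trace(a b a b) - trace(a^-1 b^-1)   [split at a repeated a] = z^3 - 3*z
trace(b a b a b^2 a) = trace(b) trace(a b a b a b) - trace(a b a b a)   [square of b] = y*z^3 - x*z^2 - 2*y*z + x
trace(b a^2 b a b a b) = trace(a) trace(b a b a b^2 a) - trace(b a b a b^2)   [square of a] = x*y*z^3 - x^2*z^2 - y^2*z^2 - x*y*z + x^2 + y^2 + z^2 - 2
reduce: trace(b a^2 b a b a) = trace(a) trace(b a b a b a) - trace(b a b a b)   [square of a] = x*z^3 - y*z^2 - 2*x*z + y
so trace(a^2 b a b a b^3) = trace(b) trace(b a^2 b a b a b) - trace(b a^2 b a b a)   [square of b] = x*y^2*z^3 - x^2*y*z^2 - y^3*z^2 - x*y^2*z - x*z^3 + x^2*y + y^3 + 2*y*z^2 + 2*x*z - 3*y
reduce: trace(a b a b^4 a^2 b) = trace(b) trace(a^2 b a b a b^3) - trace(a^2 b a b a b^2)   [square of b] = x*y^3*z^3 - x^2*y^2*z^2 - y^4*z^2 - x*y^3*z - 2*x*y*z^3 + x^2*y^2 + x^2*z^2 + y^4 + 3*y^2*z^2 + 3*x*y*z - x^2 - 4*y^2 - z^2 + 2
so trace(a b^4 a^2 b^-1 a b) = trace(a b a b^4 a^2) trace(b) - trace(a b a b^4 a^2 b)   [inverse elimination on b] = x^2*y^4*z^2 - x^3*y^3*z - x*y^5*z - x*y^3*z^3 - x^2*y^2*z^2 + x^3*y*z + 5*x*y^3*z + 2*x*y*z^3 - x^2*z^2 - y^2*z^2 - 5*x*y*z + x^2 + y^2 + z^2 - 2
so trace(b^-1 a b^-1 a b^4 a^2) = trace(a b^4 a^2 b^-1 a) trace(b) - trace(a b^4 a^2 b^-1 a b)   [inverse elimination on b] = x^3*y^5*z - x^4*y^4 - x^2*y^6 - 2*x^2*y^4*z^2 + x*y^5*z + x*y^3*z^3 + x^4*y^2 + 5*x^2*y^4 + 3*x^2*y^2*z^2 - 2*x^3*y*z - 7*x*y^3*z - 2*x*y*z^3 - 3*x^2*y^2 + x^2*z^2 + y^4 + y^2*z^2 + 7*x*y*z - x^2 - 4*y^2 - z^2 + 2

x^3*y^5*z - x^4*y^4 - x^2*y^6 - 2*x^2*y^4*z^2 + x*y^5*z + x*y^3*z^3 + x^4*y^2 + 5*x^2*y^4 + 3*x^2*y^2*z^2 - 2*x^3*y*z - 7*x*y^3*z - 2*x*y*z^3 - 3*x^2*y^2 + x^2*z^2 + y^4 + y^2*z^2 + 7*x*y*z - x^2 - 4*y^2 - z^2 + 2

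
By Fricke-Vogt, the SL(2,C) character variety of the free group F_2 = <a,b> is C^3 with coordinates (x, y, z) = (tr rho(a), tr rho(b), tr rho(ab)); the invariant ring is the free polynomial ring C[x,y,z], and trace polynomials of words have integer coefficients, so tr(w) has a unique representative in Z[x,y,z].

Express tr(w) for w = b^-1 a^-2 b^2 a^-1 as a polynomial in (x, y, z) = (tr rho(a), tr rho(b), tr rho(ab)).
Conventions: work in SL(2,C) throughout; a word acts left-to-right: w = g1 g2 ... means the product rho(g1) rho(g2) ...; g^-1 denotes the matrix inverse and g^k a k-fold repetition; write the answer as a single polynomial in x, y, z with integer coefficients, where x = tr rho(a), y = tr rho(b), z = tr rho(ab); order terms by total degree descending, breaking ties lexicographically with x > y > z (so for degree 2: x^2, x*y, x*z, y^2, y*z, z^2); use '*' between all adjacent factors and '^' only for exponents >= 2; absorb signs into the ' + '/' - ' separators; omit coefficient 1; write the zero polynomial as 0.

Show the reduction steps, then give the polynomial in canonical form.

so tr(b a^-1) = tr(b)*tr(a) - tr(b a)   [inverse elimination on a] = x*y - z
tr(a^-2 b) = tr(b a^-1)*tr(a) - tr(b)   [inverse elimination on a] = x^2*y - x*z - y
so tr(b^2) = tr(b)*tr(b) - tr(1)   [square of b] = y^2 - 2
so tr(b^2 a) = tr(b)*tr(a b) - tr(a)   [square of b] = y*z - x
tr(a^-1 b^2) = tr(b^2)*tr(a) - tr(b^2 a)   [inverse elimination on a] = x*y^2 - y*z - x
tr(b^2 a b) = tr(b)*tr(b a b) - tr(b a)   [square of b] = y^2*z - x*y - z
so tr(a b a b) = tr(b a)*tr(b a) - tr(1)   [split at a repeated b] = z^2 - 2
tr(a b a) = tr(a)*tr(b a) - tr(b)   [square of a] = x*z - y
so tr(b^2 a b a) = tr(b)*tr(a b a b) - tr(a b a)   [square of b] = y*z^2 - x*z - y
tr(b^2 a b a^-1) = tr(b^2 a b)*tr(a) - tr(b^2 a b a)   [inverse elimination on a] = x*y^2*z - x^2*y - y*z^2 + y
tr(a^-2 b^2 a b) = tr(b^2 a b a^-1)*tr(a) - tr(b^2 a b)   [inverse elimination on a] = x^2*y^2*z - x^3*y - x*y*z^2 - y^2*z + 2*x*y + z
tr(b^-1 a^-2 b^2 a) = tr(a^-2 b^2 a)*tr(b) - tr(a^-2 b^2 a b)   [inverse elimination on b] = -x^2*y^2*z + x^3*y + x*y^3 + x*y*z^2 - 3*x*y - z
so tr(b^-1 a^-2 b^2 a^-1) = tr(b^-1 a^-2 b^2)*tr(a) - tr(b^-1 a^-2 b^2 a)   [inverse elimination on a] = x^2*y^2*z - x*y^3 - x*y*z^2 - x^2*z + 2*x*y + z

x^2*y^2*z - x*y^3 - x*y*z^2 - x^2*z + 2*x*y + z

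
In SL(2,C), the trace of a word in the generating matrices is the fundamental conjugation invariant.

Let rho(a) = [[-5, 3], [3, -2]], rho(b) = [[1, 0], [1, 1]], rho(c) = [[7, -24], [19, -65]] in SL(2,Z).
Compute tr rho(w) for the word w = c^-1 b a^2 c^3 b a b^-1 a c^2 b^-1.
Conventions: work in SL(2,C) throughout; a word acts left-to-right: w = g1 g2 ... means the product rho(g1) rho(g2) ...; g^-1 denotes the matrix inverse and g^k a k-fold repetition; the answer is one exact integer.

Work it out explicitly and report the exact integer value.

-338951480653

rho(c^-1) = [[-65, 24], [-19, 7]]
... * rho(b) = [[1, 0], [1, 1]]  ->  [[-41, 24], [-12, 7]]
... * rho(a) = [[-5, 3], [3, -2]]  ->  [[277, -171], [81, -50]]
... * rho(a) = [[-5, 3], [3, -2]]  ->  [[-1898, 1173], [-555, 343]]
... * rho(c) = [[7, -24], [19, -65]]  ->  [[9001, -30693], [2632, -8975]]
... * rho(c) = [[7, -24], [19, -65]]  ->  [[-520160, 1779021], [-152101, 520207]]
... * rho(c) = [[7, -24], [19, -65]]  ->  [[30160279, -103152525], [8819226, -30163031]]
... * rho(b) = [[1, 0], [1, 1]]  ->  [[-72992246, -103152525], [-21343805, -30163031]]
... * rho(a) = [[-5, 3], [3, -2]]  ->  [[55503655, -12671688], [16229932, -3705353]]
... * rho(b^-1) = [[1, 0], [-1, 1]]  ->  [[68175343, -12671688], [19935285, -3705353]]
... * rho(a) = [[-5, 3], [3, -2]]  ->  [[-378891779, 229869405], [-110792484, 67216561]]
... * rho(c) = [[7, -24], [19, -65]]  ->  [[1715276242, -5848108629], [501567271, -1710056849]]
... * rho(c) = [[7, -24], [19, -65]]  ->  [[-99107130257, 338960431077], [-28980109234, 99116080681]]
... * rho(b^-1) = [[1, 0], [-1, 1]]  ->  [[-438067561334, 338960431077], [-128096189915, 99116080681]]
tr = -438067561334 + 99116080681 = -338951480653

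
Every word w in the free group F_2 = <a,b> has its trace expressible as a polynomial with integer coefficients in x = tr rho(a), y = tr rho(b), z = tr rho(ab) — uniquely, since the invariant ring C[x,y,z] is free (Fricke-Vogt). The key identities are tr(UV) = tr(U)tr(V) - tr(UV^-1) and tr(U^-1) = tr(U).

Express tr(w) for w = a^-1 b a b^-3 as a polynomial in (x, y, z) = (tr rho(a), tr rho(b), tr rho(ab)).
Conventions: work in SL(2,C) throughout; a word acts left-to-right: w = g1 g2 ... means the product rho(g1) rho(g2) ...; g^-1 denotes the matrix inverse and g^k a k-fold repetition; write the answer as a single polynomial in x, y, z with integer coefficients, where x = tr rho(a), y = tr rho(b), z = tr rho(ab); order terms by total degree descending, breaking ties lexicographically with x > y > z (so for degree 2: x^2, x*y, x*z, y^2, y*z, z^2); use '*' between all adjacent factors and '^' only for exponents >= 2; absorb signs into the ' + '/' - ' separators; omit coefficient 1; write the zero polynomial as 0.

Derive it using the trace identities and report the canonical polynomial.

-x*y^3*z + x^2*y^2 + y^4 + y^2*z^2 + x*y*z - x^2 - 4*y^2 - z^2 + 2

tr(a b^-1) = tr(a)*tr(b) - tr(a b)  (eliminate b^-1) = x*y - z
tr(a b a) = tr(a)*tr(b a) - tr(b)  (reduce the a square) = x*z - y
next, tr(a b a b) = tr(a b)*tr(a b) - tr(1)  (split on a) = z^2 - 2
tr(a b a b^-1) = tr(a b a)*tr(b) - tr(a b a b)  (eliminate b^-1) = x*y*z - y^2 - z^2 + 2
next, tr(b a b^-2 a) = tr(a b a b^-1)*tr(b) - tr(a b a)  (eliminate b^-1) = x*y^2*z - y^3 - y*z^2 - x*z + 3*y
next, tr(b^-1 a^-1 b a b^-1) = tr(b a b^-2)*tr(a) - tr(b a b^-2 a)  (eliminate a^-1) = -x*y^2*z + x^2*y + y^3 + y*z^2 - 3*y
tr(b^-1 a^-1 b a) = tr(b a b^-1)*tr(a) - tr(b a b^-1 a)  (eliminate a^-1) = -x*y*z + x^2 + y^2 + z^2 - 2
next, tr(a^-1 b a b^-3) = tr(b^-1 a^-1 b a b^-1)*tr(b) - tr(b^-1 a^-1 b a)  (eliminate b^-1) = -x*y^3*z + x^2*y^2 + y^4 + y^2*z^2 + x*y*z - x^2 - 4*y^2 - z^2 + 2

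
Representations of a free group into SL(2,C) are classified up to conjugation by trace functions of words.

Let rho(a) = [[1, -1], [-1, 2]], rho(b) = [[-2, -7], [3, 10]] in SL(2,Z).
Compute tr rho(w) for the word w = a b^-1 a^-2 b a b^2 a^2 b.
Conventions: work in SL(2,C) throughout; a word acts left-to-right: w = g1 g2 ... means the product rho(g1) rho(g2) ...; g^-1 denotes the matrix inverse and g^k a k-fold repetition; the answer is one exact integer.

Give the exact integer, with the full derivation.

757798

rho(a) = [[1, -1], [-1, 2]]
... * rho(b^-1) = [[10, 7], [-3, -2]]  ->  [[13, 9], [-16, -11]]
... * rho(a^-1) = [[2, 1], [1, 1]]  ->  [[35, 22], [-43, -27]]
... * rho(a^-1) = [[2, 1], [1, 1]]  ->  [[92, 57], [-113, -70]]
... * rho(b) = [[-2, -7], [3, 10]]  ->  [[-13, -74], [16, 91]]
... * rho(a) = [[1, -1], [-1, 2]]  ->  [[61, -135], [-75, 166]]
... * rho(b) = [[-2, -7], [3, 10]]  ->  [[-527, -1777], [648, 2185]]
... * rho(b) = [[-2, -7], [3, 10]]  ->  [[-4277, -14081], [5259, 17314]]
... * rho(a) = [[1, -1], [-1, 2]]  ->  [[9804, -23885], [-12055, 29369]]
... * rho(a) = [[1, -1], [-1, 2]]  ->  [[33689, -57574], [-41424, 70793]]
... * rho(b) = [[-2, -7], [3, 10]]  ->  [[-240100, -811563], [295227, 997898]]
tr = -240100 + 997898 = 757798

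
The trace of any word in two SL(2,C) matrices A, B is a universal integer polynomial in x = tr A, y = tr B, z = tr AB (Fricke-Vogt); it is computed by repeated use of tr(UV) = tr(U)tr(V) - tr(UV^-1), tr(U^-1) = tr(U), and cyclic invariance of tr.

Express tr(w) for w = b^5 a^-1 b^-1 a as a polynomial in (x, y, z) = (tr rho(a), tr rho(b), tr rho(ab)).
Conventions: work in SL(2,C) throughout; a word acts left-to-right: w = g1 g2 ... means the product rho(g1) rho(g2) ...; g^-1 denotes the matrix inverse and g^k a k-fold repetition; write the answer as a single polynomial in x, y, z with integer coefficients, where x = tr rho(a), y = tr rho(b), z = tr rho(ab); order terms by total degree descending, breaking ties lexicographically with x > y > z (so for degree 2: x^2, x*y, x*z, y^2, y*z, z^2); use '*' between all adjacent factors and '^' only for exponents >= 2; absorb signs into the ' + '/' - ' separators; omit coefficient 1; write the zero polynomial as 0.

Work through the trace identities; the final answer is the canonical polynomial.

-x*y^5*z + x^2*y^4 + y^6 + y^4*z^2 + 3*x*y^3*z - 3*x^2*y^2 - 6*y^4 - 3*y^2*z^2 - x*y*z + x^2 + 9*y^2 + z^2 - 2

tr(b^2) = tr(b) * tr(b) - tr(1)   [square of b] = y^2 - 2
so tr(b^3) = tr(b) * tr(b^2) - tr(b)   [square of b] = y^3 - 3*y
reduce: tr(b^4) = tr(b) * tr(b^3) - tr(b^2)   [square of b] = y^4 - 4*y^2 + 2
tr(b^5) = tr(b) * tr(b^4) - tr(b^3)   [square of b] = y^5 - 5*y^3 + 5*y
tr(a b^2) = tr(b) * tr(a b) - tr(a)   [square of b] = y*z - x
reduce: tr(b^2 a b) = tr(b) * tr(a b^2) - tr(a b)   [square of b] = y^2*z - x*y - z
reduce: tr(b a b^3) = tr(b) * tr(b^2 a b) - tr(b^2 a)   [square of b] = y^3*z - x*y^2 - 2*y*z + x
tr(b^3 a b^2) = tr(b) * tr(b a b^3) - tr(b a b^2)   [square of b] = y^4*z - x*y^3 - 3*y^2*z + 2*x*y + z
reduce: tr(b a b^5) = tr(b) * tr(b^3 a b^2) - tr(b^3 a b)   [square of b] = y^5*z - x*y^4 - 4*y^3*z + 3*x*y^2 + 3*y*z - x
tr(a b a b) = tr(a b) * tr(a b) - tr(1)   [split at a repeated a] = z^2 - 2
reduce: tr(a b a) = tr(a) * tr(b a) - tr(b)   [square of a] = x*z - y
so tr(b a b a b) = tr(b) * tr(a b a b) - tr(a b a)   [square of b] = y*z^2 - x*z - y
reduce: tr(a b a b^3) = tr(b) * tr(b a b a b) - tr(b a b a)   [square of b] = y^2*z^2 - x*y*z - y^2 - z^2 + 2
tr(a b a b^4) = tr(b) * tr(a b a b^3) - tr(a b a b^2)   [square of b] = y^3*z^2 - x*y^2*z - y^3 - 2*y*z^2 + x*z + 3*y
tr(b a b^5 a) = tr(b) * tr(a b a b^4) - tr(a b a b^3)   [square of b] = y^4*z^2 - x*y^3*z - y^4 - 3*y^2*z^2 + 2*x*y*z + 4*y^2 + z^2 - 2
tr(a b^5 a^-1 b) = tr(b a b^5) * tr(a) - tr(b a b^5 a)   [inverse elimination on a] = x*y^5*z - x^2*y^4 - y^4*z^2 - 3*x*y^3*z + 3*x^2*y^2 + y^4 + 3*y^2*z^2 + x*y*z - x^2 - 4*y^2 - z^2 + 2
so tr(b^5 a^-1 b^-1 a) = tr(a b^5 a^-1) * tr(b) - tr(a b^5 a^-1 b)   [inverse elimination on b] = -x*y^5*z + x^2*y^4 + y^6 + y^4*z^2 + 3*x*y^3*z - 3*x^2*y^2 - 6*y^4 - 3*y^2*z^2 - x*y*z + x^2 + 9*y^2 + z^2 - 2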